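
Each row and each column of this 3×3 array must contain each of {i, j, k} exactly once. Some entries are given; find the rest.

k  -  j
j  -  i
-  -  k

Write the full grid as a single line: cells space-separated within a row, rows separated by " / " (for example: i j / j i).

k i j / j k i / i j k

Cell (r1,c2): row 1 has {j,k}; column 2 is empty so far → i.
Cell (r2,c2): row 2 has {i,j}; column 2 has {i} → k.
Cell (r3,c1): row 3 has {k}; column 1 has {j,k} → i.
Cell (r3,c2): row 3 has {i,k}; column 2 has {i,k} → j.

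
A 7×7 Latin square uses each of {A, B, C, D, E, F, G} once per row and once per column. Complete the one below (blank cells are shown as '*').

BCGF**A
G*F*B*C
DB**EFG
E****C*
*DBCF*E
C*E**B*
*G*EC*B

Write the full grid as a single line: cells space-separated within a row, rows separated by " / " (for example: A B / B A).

B C G F D E A / G E F D B A C / D B C A E F G / E A D B G C F / A D B C F G E / C F E G A B D / F G A E C D B

row 1 has {A,B,C,F,G}; column 5 has {B,C,E,F} — only D is left for (r1,c5).
row 1 has {A,B,C,D,F,G}; column 6 has {B,C,F} — only E is left for (r1,c6).
row 3 has {B,D,E,F,G}; column 4 has {C,E,F} — only A is left for (r3,c4).
row 5 has {B,C,D,E,F}; column 1 has {B,C,D,E,G} — only A is left for (r5,c1).
row 5 has {A,B,C,D,E,F}; column 6 has {B,C,E,F} — only G is left for (r5,c6).
row 7 has {B,C,E,G}; column 1 has {A,B,C,D,E,G} — only F is left for (r7,c1).
row 2 has {B,C,F,G}; column 4 has {A,C,E,F} — only D is left for (r2,c4).
row 2 has {B,C,D,F,G}; column 6 has {B,C,E,F,G} — only A is left for (r2,c6).
row 3 has {A,B,D,E,F,G}; column 3 has {B,E,F,G} — only C is left for (r3,c3).
row 6 has {B,C,E}; column 4 has {A,C,D,E,F} — only G is left for (r6,c4).
row 6 has {B,C,E,G}; column 5 has {B,C,D,E,F} — only A is left for (r6,c5).
row 7 has {B,C,E,F,G}; column 6 has {A,B,C,E,F,G} — only D is left for (r7,c6).
row 2 has {A,B,C,D,F,G}; column 2 has {B,C,D,G} — only E is left for (r2,c2).
row 4 has {C,E}; column 4 has {A,C,D,E,F,G} — only B is left for (r4,c4).
row 4 has {B,C,E}; column 5 has {A,B,C,D,E,F} — only G is left for (r4,c5).
row 6 has {A,B,C,E,G}; column 2 has {B,C,D,E,G} — only F is left for (r6,c2).
row 6 has {A,B,C,E,F,G}; column 7 has {A,B,C,E,G} — only D is left for (r6,c7).
row 7 has {B,C,D,E,F,G}; column 3 has {B,C,E,F,G} — only A is left for (r7,c3).
row 4 has {B,C,E,G}; column 2 has {B,C,D,E,F,G} — only A is left for (r4,c2).
row 4 has {A,B,C,E,G}; column 3 has {A,B,C,E,F,G} — only D is left for (r4,c3).
row 4 has {A,B,C,D,E,G}; column 7 has {A,B,C,D,E,G} — only F is left for (r4,c7).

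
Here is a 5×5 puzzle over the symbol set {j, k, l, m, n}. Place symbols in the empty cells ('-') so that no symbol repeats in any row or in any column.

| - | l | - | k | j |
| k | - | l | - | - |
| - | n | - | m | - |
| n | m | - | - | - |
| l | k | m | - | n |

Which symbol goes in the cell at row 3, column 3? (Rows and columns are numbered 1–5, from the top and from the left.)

k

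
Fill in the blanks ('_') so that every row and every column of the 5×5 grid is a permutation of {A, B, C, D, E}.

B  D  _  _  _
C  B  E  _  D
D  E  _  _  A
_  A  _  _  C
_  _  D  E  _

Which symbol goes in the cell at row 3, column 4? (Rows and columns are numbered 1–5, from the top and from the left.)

B

(r1,c5): row 1 has {B,D}; column 5 has {A,C,D}, so it must be E.
(r2,c4): row 2 has {B,C,D,E}; column 4 has {E}, so it must be A.
(r4,c1): row 4 has {A,C}; column 1 has {B,C,D}, so it must be E.
(r4,c3): row 4 has {A,C,E}; column 3 has {D,E}, so it must be B.
(r4,c4): row 4 has {A,B,C,E}; column 4 has {A,E}, so it must be D.
(r5,c1): row 5 has {D,E}; column 1 has {B,C,D,E}, so it must be A.
(r5,c2): row 5 has {A,D,E}; column 2 has {A,B,D,E}, so it must be C.
(r5,c5): row 5 has {A,C,D,E}; column 5 has {A,C,D,E}, so it must be B.
(r1,c4): row 1 has {B,D,E}; column 4 has {A,D,E}, so it must be C.
(r3,c3): row 3 has {A,D,E}; column 3 has {B,D,E}, so it must be C.
(r3,c4): row 3 has {A,C,D,E}; column 4 has {A,C,D,E}, so it must be B.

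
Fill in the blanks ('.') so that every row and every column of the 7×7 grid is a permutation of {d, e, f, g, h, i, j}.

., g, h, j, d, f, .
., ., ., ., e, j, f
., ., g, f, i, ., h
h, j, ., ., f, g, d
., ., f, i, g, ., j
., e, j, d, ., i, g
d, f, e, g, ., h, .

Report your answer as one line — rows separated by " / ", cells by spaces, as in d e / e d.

i g h j d f e / g i d h e j f / j d g f i e h / h j i e f g d / e h f i g d j / f e j d h i g / d f e g j h i

(r2,c4) = h
(r3,c2) = d
(r3,c6) = e
(r4,c3) = i
(r4,c4) = e
(r5,c1) = e
(r5,c2) = h
(r5,c6) = d
(r6,c1) = f
(r6,c5) = h
(r7,c5) = j
(r7,c7) = i
(r1,c1) = i
(r1,c7) = e
(r2,c1) = g
(r2,c2) = i
(r2,c3) = d
(r3,c1) = j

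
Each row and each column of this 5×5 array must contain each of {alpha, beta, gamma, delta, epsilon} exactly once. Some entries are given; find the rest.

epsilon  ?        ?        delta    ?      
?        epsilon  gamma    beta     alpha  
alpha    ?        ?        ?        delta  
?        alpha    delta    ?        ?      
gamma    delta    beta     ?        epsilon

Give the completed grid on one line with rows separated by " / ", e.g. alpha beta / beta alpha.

row 1 has {delta,epsilon}; column 3 has {beta,gamma,delta} — only alpha is left for (r1,c3).
row 2 has {alpha,beta,gamma,epsilon}; column 1 has {alpha,gamma,epsilon} — only delta is left for (r2,c1).
row 3 has {alpha,delta}; column 3 has {alpha,beta,gamma,delta} — only epsilon is left for (r3,c3).
row 3 has {alpha,delta,epsilon}; column 4 has {beta,delta} — only gamma is left for (r3,c4).
row 4 has {alpha,delta}; column 1 has {alpha,gamma,delta,epsilon} — only beta is left for (r4,c1).
row 4 has {alpha,beta,delta}; column 4 has {beta,gamma,delta} — only epsilon is left for (r4,c4).
row 4 has {alpha,beta,delta,epsilon}; column 5 has {alpha,delta,epsilon} — only gamma is left for (r4,c5).
row 5 has {beta,gamma,delta,epsilon}; column 4 has {beta,gamma,delta,epsilon} — only alpha is left for (r5,c4).
row 1 has {alpha,delta,epsilon}; column 5 has {alpha,gamma,delta,epsilon} — only beta is left for (r1,c5).
row 3 has {alpha,gamma,delta,epsilon}; column 2 has {alpha,delta,epsilon} — only beta is left for (r3,c2).
row 1 has {alpha,beta,delta,epsilon}; column 2 has {alpha,beta,delta,epsilon} — only gamma is left for (r1,c2).

epsilon gamma alpha delta beta / delta epsilon gamma beta alpha / alpha beta epsilon gamma delta / beta alpha delta epsilon gamma / gamma delta beta alpha epsilon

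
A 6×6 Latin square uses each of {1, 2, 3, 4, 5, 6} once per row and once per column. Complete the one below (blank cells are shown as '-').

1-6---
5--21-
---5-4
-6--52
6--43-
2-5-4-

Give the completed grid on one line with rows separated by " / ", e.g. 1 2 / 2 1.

1 4 6 3 2 5 / 5 3 4 2 1 6 / 3 2 1 5 6 4 / 4 6 3 1 5 2 / 6 5 2 4 3 1 / 2 1 5 6 4 3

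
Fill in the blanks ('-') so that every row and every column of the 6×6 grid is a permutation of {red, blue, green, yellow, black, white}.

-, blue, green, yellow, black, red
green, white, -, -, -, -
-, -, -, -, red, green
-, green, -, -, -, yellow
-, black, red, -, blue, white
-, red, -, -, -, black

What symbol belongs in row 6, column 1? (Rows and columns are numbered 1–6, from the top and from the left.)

(r1,c1) = white
(r2,c5) = yellow
(r2,c6) = blue
(r3,c2) = yellow
(r4,c5) = white
(r5,c1) = yellow
(r5,c4) = green
(r6,c1) = blue

blue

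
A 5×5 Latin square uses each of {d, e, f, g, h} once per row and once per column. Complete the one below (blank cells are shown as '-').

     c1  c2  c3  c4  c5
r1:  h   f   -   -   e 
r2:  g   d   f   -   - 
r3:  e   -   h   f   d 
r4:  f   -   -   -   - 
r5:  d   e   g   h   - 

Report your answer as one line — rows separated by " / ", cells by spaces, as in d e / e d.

h f d g e / g d f e h / e g h f d / f h e d g / d e g h f

At row 1, column 3: row 1 has {e,f,h}; column 3 has {f,g,h}; that leaves d.
At row 1, column 4: row 1 has {d,e,f,h}; column 4 has {f,h}; that leaves g.
At row 2, column 4: row 2 has {d,f,g}; column 4 has {f,g,h}; that leaves e.
At row 2, column 5: row 2 has {d,e,f,g}; column 5 has {d,e}; that leaves h.
At row 3, column 2: row 3 has {d,e,f,h}; column 2 has {d,e,f}; that leaves g.
At row 4, column 2: row 4 has {f}; column 2 has {d,e,f,g}; that leaves h.
At row 4, column 3: row 4 has {f,h}; column 3 has {d,f,g,h}; that leaves e.
At row 4, column 4: row 4 has {e,f,h}; column 4 has {e,f,g,h}; that leaves d.
At row 4, column 5: row 4 has {d,e,f,h}; column 5 has {d,e,h}; that leaves g.
At row 5, column 5: row 5 has {d,e,g,h}; column 5 has {d,e,g,h}; that leaves f.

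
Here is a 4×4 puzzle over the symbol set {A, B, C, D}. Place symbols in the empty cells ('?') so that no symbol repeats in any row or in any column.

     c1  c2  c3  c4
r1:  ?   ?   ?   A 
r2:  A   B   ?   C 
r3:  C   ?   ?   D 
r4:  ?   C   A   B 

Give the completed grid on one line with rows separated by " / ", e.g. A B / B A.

(r1,c2) = D
(r2,c3) = D
(r3,c2) = A
(r3,c3) = B
(r4,c1) = D
(r1,c1) = B
(r1,c3) = C

B D C A / A B D C / C A B D / D C A B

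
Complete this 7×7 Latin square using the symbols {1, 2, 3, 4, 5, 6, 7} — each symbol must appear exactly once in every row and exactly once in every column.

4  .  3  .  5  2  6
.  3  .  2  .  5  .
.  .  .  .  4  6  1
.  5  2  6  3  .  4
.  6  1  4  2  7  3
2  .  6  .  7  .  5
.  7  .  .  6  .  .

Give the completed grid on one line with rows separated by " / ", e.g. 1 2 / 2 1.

4 1 3 7 5 2 6 / 6 3 4 2 1 5 7 / 3 2 7 5 4 6 1 / 7 5 2 6 3 1 4 / 5 6 1 4 2 7 3 / 2 4 6 1 7 3 5 / 1 7 5 3 6 4 2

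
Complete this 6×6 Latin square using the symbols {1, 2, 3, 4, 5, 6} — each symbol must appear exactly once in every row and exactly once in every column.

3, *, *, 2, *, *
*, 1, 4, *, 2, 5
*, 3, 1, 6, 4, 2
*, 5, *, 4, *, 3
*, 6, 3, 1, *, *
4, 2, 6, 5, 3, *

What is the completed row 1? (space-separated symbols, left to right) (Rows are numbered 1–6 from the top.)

3 4 5 2 1 6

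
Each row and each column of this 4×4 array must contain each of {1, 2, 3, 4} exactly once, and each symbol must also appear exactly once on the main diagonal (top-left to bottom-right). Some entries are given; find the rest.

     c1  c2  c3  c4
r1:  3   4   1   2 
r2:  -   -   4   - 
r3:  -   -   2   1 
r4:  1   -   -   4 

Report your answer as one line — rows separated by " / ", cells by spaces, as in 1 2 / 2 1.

3 4 1 2 / 2 1 4 3 / 4 3 2 1 / 1 2 3 4

At row 2, column 1: row 2 has {4}; column 1 has {1,3}; that leaves 2.
At row 2, column 2: row 2 has {2,4}; column 2 has {4}; the diagonal has {2,3,4}; that leaves 1.
At row 2, column 4: row 2 has {1,2,4}; column 4 has {1,2,4}; that leaves 3.
At row 3, column 1: row 3 has {1,2}; column 1 has {1,2,3}; that leaves 4.
At row 3, column 2: row 3 has {1,2,4}; column 2 has {1,4}; that leaves 3.
At row 4, column 2: row 4 has {1,4}; column 2 has {1,3,4}; that leaves 2.
At row 4, column 3: row 4 has {1,2,4}; column 3 has {1,2,4}; that leaves 3.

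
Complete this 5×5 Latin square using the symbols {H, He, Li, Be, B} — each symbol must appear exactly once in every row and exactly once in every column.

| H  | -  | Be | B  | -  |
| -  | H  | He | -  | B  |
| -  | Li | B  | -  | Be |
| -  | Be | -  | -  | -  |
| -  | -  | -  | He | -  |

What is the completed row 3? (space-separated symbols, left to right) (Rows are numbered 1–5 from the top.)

He Li B H Be

Cell (r1,c2): row 1 has {H,Be,B}; column 2 has {H,Li,Be} → He.
Cell (r1,c5): row 1 has {H,He,Be,B}; column 5 has {Be,B} → Li.
Cell (r3,c1): row 3 has {Li,Be,B}; column 1 has {H} → He.
Cell (r3,c4): row 3 has {He,Li,Be,B}; column 4 has {He,B} → H.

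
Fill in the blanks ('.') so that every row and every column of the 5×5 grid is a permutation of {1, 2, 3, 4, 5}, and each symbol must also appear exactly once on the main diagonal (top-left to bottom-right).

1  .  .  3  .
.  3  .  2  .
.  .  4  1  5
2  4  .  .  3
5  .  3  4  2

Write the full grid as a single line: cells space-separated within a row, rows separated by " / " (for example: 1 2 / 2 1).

1 5 2 3 4 / 4 3 5 2 1 / 3 2 4 1 5 / 2 4 1 5 3 / 5 1 3 4 2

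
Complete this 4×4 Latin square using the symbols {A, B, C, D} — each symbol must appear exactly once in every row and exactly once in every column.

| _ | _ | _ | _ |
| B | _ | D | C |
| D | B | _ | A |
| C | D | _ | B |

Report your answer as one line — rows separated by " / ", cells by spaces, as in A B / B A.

A C B D / B A D C / D B C A / C D A B

Cell (r1,c1): row 1 is empty so far; column 1 has {B,C,D} → A.
Cell (r1,c2): row 1 has {A}; column 2 has {B,D} → C.
Cell (r1,c3): row 1 has {A,C}; column 3 has {D} → B.
Cell (r1,c4): row 1 has {A,B,C}; column 4 has {A,B,C} → D.
Cell (r2,c2): row 2 has {B,C,D}; column 2 has {B,C,D} → A.
Cell (r3,c3): row 3 has {A,B,D}; column 3 has {B,D} → C.
Cell (r4,c3): row 4 has {B,C,D}; column 3 has {B,C,D} → A.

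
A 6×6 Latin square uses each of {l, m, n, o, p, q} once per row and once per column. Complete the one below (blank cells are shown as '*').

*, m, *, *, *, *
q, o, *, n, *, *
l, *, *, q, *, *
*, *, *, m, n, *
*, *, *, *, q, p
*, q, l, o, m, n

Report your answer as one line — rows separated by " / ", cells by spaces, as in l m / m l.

n m q p l o / q o m n p l / l p n q o m / o l p m n q / m n o l q p / p q l o m n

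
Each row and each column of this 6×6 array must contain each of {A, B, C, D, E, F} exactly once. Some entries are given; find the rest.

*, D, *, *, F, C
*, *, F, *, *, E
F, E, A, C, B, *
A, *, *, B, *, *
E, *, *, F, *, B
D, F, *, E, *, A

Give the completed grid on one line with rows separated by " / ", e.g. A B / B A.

B D E A F C / C B F D A E / F E A C B D / A C D B E F / E A C F D B / D F B E C A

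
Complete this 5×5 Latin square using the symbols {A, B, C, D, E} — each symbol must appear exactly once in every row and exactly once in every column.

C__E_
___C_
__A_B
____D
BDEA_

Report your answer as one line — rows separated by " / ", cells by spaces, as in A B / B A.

Cell (r1,c5): row 1 has {C,E}; column 5 has {B,D} → A.
Cell (r2,c5): row 2 has {C}; column 5 has {A,B,D} → E.
Cell (r3,c4): row 3 has {A,B}; column 4 has {A,C,E} → D.
Cell (r4,c4): row 4 has {D}; column 4 has {A,C,D,E} → B.
Cell (r5,c5): row 5 has {A,B,D,E}; column 5 has {A,B,D,E} → C.
Cell (r1,c2): row 1 has {A,C,E}; column 2 has {D} → B.
Cell (r1,c3): row 1 has {A,B,C,E}; column 3 has {A,E} → D.
Cell (r2,c2): row 2 has {C,E}; column 2 has {B,D} → A.
Cell (r2,c3): row 2 has {A,C,E}; column 3 has {A,D,E} → B.
Cell (r3,c1): row 3 has {A,B,D}; column 1 has {B,C} → E.
Cell (r3,c2): row 3 has {A,B,D,E}; column 2 has {A,B,D} → C.
Cell (r4,c1): row 4 has {B,D}; column 1 has {B,C,E} → A.
Cell (r4,c2): row 4 has {A,B,D}; column 2 has {A,B,C,D} → E.
Cell (r4,c3): row 4 has {A,B,D,E}; column 3 has {A,B,D,E} → C.
Cell (r2,c1): row 2 has {A,B,C,E}; column 1 has {A,B,C,E} → D.

C B D E A / D A B C E / E C A D B / A E C B D / B D E A C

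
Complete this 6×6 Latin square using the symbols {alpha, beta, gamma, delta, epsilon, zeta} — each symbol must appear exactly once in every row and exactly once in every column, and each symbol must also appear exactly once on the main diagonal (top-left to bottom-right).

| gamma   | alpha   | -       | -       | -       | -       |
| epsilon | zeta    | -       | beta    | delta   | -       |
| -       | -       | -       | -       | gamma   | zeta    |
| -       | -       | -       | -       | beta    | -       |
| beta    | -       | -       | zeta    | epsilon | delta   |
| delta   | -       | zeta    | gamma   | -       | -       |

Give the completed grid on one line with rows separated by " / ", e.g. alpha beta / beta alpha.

gamma alpha beta delta zeta epsilon / epsilon zeta gamma beta delta alpha / alpha beta delta epsilon gamma zeta / zeta delta epsilon alpha beta gamma / beta gamma alpha zeta epsilon delta / delta epsilon zeta gamma alpha beta

Cell (r1,c5): row 1 has {alpha,gamma}; column 5 has {beta,gamma,delta,epsilon} → zeta.
Cell (r3,c1): row 3 has {gamma,zeta}; column 1 has {beta,gamma,delta,epsilon} → alpha.
Cell (r4,c1): row 4 has {beta}; column 1 has {alpha,beta,gamma,delta,epsilon} → zeta.
Cell (r5,c2): row 5 has {beta,delta,epsilon,zeta}; column 2 has {alpha,zeta} → gamma.
Cell (r5,c3): row 5 has {beta,gamma,delta,epsilon,zeta}; column 3 has {zeta} → alpha.
Cell (r6,c5): row 6 has {gamma,delta,zeta}; column 5 has {beta,gamma,delta,epsilon,zeta} → alpha.
Cell (r6,c6): row 6 has {alpha,gamma,delta,zeta}; column 6 has {delta,zeta}; the diagonal has {gamma,epsilon,zeta} → beta.
Cell (r1,c6): row 1 has {alpha,gamma,zeta}; column 6 has {beta,delta,zeta} → epsilon.
Cell (r2,c3): row 2 has {beta,delta,epsilon,zeta}; column 3 has {alpha,zeta} → gamma.
Cell (r2,c6): row 2 has {beta,gamma,delta,epsilon,zeta}; column 6 has {beta,delta,epsilon,zeta} → alpha.
Cell (r3,c3): row 3 has {alpha,gamma,zeta}; column 3 has {alpha,gamma,zeta}; the diagonal has {beta,gamma,epsilon,zeta} → delta.
Cell (r3,c4): row 3 has {alpha,gamma,delta,zeta}; column 4 has {beta,gamma,zeta} → epsilon.
Cell (r4,c3): row 4 has {beta,zeta}; column 3 has {alpha,gamma,delta,zeta} → epsilon.
Cell (r4,c4): row 4 has {beta,epsilon,zeta}; column 4 has {beta,gamma,epsilon,zeta}; the diagonal has {beta,gamma,delta,epsilon,zeta} → alpha.
Cell (r4,c6): row 4 has {alpha,beta,epsilon,zeta}; column 6 has {alpha,beta,delta,epsilon,zeta} → gamma.
Cell (r6,c2): row 6 has {alpha,beta,gamma,delta,zeta}; column 2 has {alpha,gamma,zeta} → epsilon.
Cell (r1,c3): row 1 has {alpha,gamma,epsilon,zeta}; column 3 has {alpha,gamma,delta,epsilon,zeta} → beta.
Cell (r1,c4): row 1 has {alpha,beta,gamma,epsilon,zeta}; column 4 has {alpha,beta,gamma,epsilon,zeta} → delta.
Cell (r3,c2): row 3 has {alpha,gamma,delta,epsilon,zeta}; column 2 has {alpha,gamma,epsilon,zeta} → beta.
Cell (r4,c2): row 4 has {alpha,beta,gamma,epsilon,zeta}; column 2 has {alpha,beta,gamma,epsilon,zeta} → delta.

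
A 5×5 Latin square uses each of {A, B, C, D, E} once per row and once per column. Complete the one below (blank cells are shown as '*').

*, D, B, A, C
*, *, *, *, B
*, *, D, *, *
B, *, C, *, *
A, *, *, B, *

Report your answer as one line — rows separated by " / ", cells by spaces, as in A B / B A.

(r1,c1) = E
(r3,c1) = C
(r3,c4) = E
(r3,c5) = A
(r4,c4) = D
(r4,c5) = E
(r5,c3) = E
(r5,c5) = D
(r2,c1) = D
(r2,c3) = A
(r2,c4) = C
(r3,c2) = B
(r4,c2) = A
(r5,c2) = C
(r2,c2) = E

E D B A C / D E A C B / C B D E A / B A C D E / A C E B D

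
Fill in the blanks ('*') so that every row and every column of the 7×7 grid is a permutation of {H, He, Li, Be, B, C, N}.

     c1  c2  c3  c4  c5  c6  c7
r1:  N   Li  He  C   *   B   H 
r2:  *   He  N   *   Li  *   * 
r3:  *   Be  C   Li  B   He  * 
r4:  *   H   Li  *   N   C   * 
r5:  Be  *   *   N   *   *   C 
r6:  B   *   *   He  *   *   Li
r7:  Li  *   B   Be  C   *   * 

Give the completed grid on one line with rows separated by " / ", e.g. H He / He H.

(r1,c5) = Be
(r3,c1) = H
(r3,c7) = N
(r4,c1) = He
(r4,c4) = B
(r4,c7) = Be
(r5,c2) = B
(r5,c3) = H
(r5,c5) = He
(r5,c6) = Li
(r6,c3) = Be
(r6,c5) = H
(r6,c6) = N
(r7,c2) = N
(r7,c6) = H
(r7,c7) = He
(r2,c1) = C
(r2,c4) = H
(r2,c6) = Be
(r2,c7) = B
(r6,c2) = C

N Li He C Be B H / C He N H Li Be B / H Be C Li B He N / He H Li B N C Be / Be B H N He Li C / B C Be He H N Li / Li N B Be C H He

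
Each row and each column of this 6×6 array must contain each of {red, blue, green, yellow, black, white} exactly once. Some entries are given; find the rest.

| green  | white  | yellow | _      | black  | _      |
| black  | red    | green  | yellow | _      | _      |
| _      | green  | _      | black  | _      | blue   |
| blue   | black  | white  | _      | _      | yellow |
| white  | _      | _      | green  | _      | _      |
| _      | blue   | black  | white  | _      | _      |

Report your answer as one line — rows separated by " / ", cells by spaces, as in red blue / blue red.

green white yellow blue black red / black red green yellow blue white / yellow green red black white blue / blue black white red green yellow / white yellow blue green red black / red blue black white yellow green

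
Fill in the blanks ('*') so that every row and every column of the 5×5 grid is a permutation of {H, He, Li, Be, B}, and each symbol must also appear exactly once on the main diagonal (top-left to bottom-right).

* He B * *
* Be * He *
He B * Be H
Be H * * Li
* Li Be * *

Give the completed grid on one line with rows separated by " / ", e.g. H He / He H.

H He B Li Be / Li Be H He B / He B Li Be H / Be H He B Li / B Li Be H He

row 1 has {He,B}; column 5 has {H,Li} — only Be is left for (r1,c5).
row 2 has {He,Be}; column 5 has {H,Li,Be} — only B is left for (r2,c5).
row 3 has {H,He,Be,B}; column 3 has {Be,B}; the diagonal has {Be} — only Li is left for (r3,c3).
row 4 has {H,Li,Be}; column 3 has {Li,Be,B} — only He is left for (r4,c3).
row 4 has {H,He,Li,Be}; column 4 has {He,Be}; the diagonal has {Li,Be} — only B is left for (r4,c4).
row 5 has {Li,Be}; column 4 has {He,Be,B} — only H is left for (r5,c4).
row 5 has {H,Li,Be}; column 5 has {H,Li,Be,B}; the diagonal has {Li,Be,B} — only He is left for (r5,c5).
row 1 has {He,Be,B}; column 1 has {He,Be}; the diagonal has {He,Li,Be,B} — only H is left for (r1,c1).
row 1 has {H,He,Be,B}; column 4 has {H,He,Be,B} — only Li is left for (r1,c4).
row 2 has {He,Be,B}; column 1 has {H,He,Be} — only Li is left for (r2,c1).
row 2 has {He,Li,Be,B}; column 3 has {He,Li,Be,B} — only H is left for (r2,c3).
row 5 has {H,He,Li,Be}; column 1 has {H,He,Li,Be} — only B is left for (r5,c1).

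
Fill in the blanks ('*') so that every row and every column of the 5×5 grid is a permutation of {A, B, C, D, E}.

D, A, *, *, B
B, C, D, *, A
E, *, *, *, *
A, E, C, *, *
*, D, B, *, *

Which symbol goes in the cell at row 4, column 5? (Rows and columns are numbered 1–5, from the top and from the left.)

row 1 has {A,B,D}; column 3 has {B,C,D} — only E is left for (r1,c3).
row 1 has {A,B,D,E}; column 4 is empty so far — only C is left for (r1,c4).
row 2 has {A,B,C,D}; column 4 has {C} — only E is left for (r2,c4).
row 3 has {E}; column 2 has {A,C,D,E} — only B is left for (r3,c2).
row 3 has {B,E}; column 3 has {B,C,D,E} — only A is left for (r3,c3).
row 3 has {A,B,E}; column 4 has {C,E} — only D is left for (r3,c4).
row 3 has {A,B,D,E}; column 5 has {A,B} — only C is left for (r3,c5).
row 4 has {A,C,E}; column 4 has {C,D,E} — only B is left for (r4,c4).
row 4 has {A,B,C,E}; column 5 has {A,B,C} — only D is left for (r4,c5).

D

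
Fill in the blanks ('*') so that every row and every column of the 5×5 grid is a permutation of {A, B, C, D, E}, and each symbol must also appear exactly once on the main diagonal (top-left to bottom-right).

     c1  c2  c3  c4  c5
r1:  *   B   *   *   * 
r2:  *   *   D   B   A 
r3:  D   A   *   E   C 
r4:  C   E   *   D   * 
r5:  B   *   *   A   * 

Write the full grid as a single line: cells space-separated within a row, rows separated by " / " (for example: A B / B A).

A B E C D / E C D B A / D A B E C / C E A D B / B D C A E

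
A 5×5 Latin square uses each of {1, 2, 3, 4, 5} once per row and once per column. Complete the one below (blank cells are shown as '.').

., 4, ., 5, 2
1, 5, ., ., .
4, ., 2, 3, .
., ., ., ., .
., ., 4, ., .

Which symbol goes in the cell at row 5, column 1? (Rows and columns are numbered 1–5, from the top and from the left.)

5

Cell (r1,c1): row 1 has {2,4,5}; column 1 has {1,4} → 3.
Cell (r1,c3): row 1 has {2,3,4,5}; column 3 has {2,4} → 1.
Cell (r2,c3): row 2 has {1,5}; column 3 has {1,2,4} → 3.
Cell (r2,c5): row 2 has {1,3,5}; column 5 has {2} → 4.
Cell (r3,c2): row 3 has {2,3,4}; column 2 has {4,5} → 1.
Cell (r3,c5): row 3 has {1,2,3,4}; column 5 has {2,4} → 5.
Cell (r4,c3): row 4 is empty so far; column 3 has {1,2,3,4} → 5.
Cell (r2,c4): row 2 has {1,3,4,5}; column 4 has {3,5} → 2.
Cell (r4,c1): row 4 has {5}; column 1 has {1,3,4} → 2.
Cell (r4,c2): row 4 has {2,5}; column 2 has {1,4,5} → 3.
Cell (r4,c5): row 4 has {2,3,5}; column 5 has {2,4,5} → 1.
Cell (r5,c1): row 5 has {4}; column 1 has {1,2,3,4} → 5.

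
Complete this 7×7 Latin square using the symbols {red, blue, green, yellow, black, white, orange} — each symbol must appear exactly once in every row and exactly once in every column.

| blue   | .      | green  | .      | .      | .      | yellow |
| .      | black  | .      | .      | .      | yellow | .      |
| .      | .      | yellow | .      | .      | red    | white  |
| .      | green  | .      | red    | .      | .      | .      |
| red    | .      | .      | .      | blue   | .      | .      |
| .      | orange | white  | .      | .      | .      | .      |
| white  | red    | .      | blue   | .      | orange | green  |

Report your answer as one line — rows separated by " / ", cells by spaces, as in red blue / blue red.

Cell (r1,c2): row 1 has {blue,green,yellow}; column 2 has {red,green,black,orange} → white.
Cell (r1,c6): row 1 has {blue,green,yellow,white}; column 6 has {red,yellow,orange} → black.
Cell (r3,c2): row 3 has {red,yellow,white}; column 2 has {red,green,black,white,orange} → blue.
Cell (r5,c2): row 5 has {red,blue}; column 2 has {red,blue,green,black,white,orange} → yellow.
Cell (r7,c3): row 7 has {red,blue,green,white,orange}; column 3 has {green,yellow,white} → black.
Cell (r7,c5): row 7 has {red,blue,green,black,white,orange}; column 5 has {blue} → yellow.
Cell (r1,c4): row 1 has {blue,green,yellow,black,white}; column 4 has {red,blue} → orange.
Cell (r1,c5): row 1 has {blue,green,yellow,black,white,orange}; column 5 has {blue,yellow} → red.
Cell (r5,c3): row 5 has {red,blue,yellow}; column 3 has {green,yellow,black,white} → orange.
Cell (r5,c7): row 5 has {red,blue,yellow,orange}; column 7 has {green,yellow,white} → black.
Cell (r4,c3): row 4 has {red,green}; column 3 has {green,yellow,black,white,orange} → blue.
Cell (r4,c6): row 4 has {red,blue,green}; column 6 has {red,yellow,black,orange} → white.
Cell (r4,c7): row 4 has {red,blue,green,white}; column 7 has {green,yellow,black,white} → orange.
Cell (r5,c6): row 5 has {red,blue,yellow,black,orange}; column 6 has {red,yellow,black,white,orange} → green.
Cell (r6,c6): row 6 has {white,orange}; column 6 has {red,green,yellow,black,white,orange} → blue.
Cell (r6,c7): row 6 has {blue,white,orange}; column 7 has {green,yellow,black,white,orange} → red.
Cell (r2,c3): row 2 has {yellow,black}; column 3 has {blue,green,yellow,black,white,orange} → red.
Cell (r2,c7): row 2 has {red,yellow,black}; column 7 has {red,green,yellow,black,white,orange} → blue.
Cell (r4,c5): row 4 has {red,blue,green,white,orange}; column 5 has {red,blue,yellow} → black.
Cell (r5,c4): row 5 has {red,blue,green,yellow,black,orange}; column 4 has {red,blue,orange} → white.
Cell (r6,c5): row 6 has {red,blue,white,orange}; column 5 has {red,blue,yellow,black} → green.
Cell (r2,c4): row 2 has {red,blue,yellow,black}; column 4 has {red,blue,white,orange} → green.
Cell (r3,c4): row 3 has {red,blue,yellow,white}; column 4 has {red,blue,green,white,orange} → black.
Cell (r3,c5): row 3 has {red,blue,yellow,black,white}; column 5 has {red,blue,green,yellow,black} → orange.
Cell (r4,c1): row 4 has {red,blue,green,black,white,orange}; column 1 has {red,blue,white} → yellow.
Cell (r6,c1): row 6 has {red,blue,green,white,orange}; column 1 has {red,blue,yellow,white} → black.
Cell (r6,c4): row 6 has {red,blue,green,black,white,orange}; column 4 has {red,blue,green,black,white,orange} → yellow.
Cell (r2,c1): row 2 has {red,blue,green,yellow,black}; column 1 has {red,blue,yellow,black,white} → orange.
Cell (r2,c5): row 2 has {red,blue,green,yellow,black,orange}; column 5 has {red,blue,green,yellow,black,orange} → white.
Cell (r3,c1): row 3 has {red,blue,yellow,black,white,orange}; column 1 has {red,blue,yellow,black,white,orange} → green.

blue white green orange red black yellow / orange black red green white yellow blue / green blue yellow black orange red white / yellow green blue red black white orange / red yellow orange white blue green black / black orange white yellow green blue red / white red black blue yellow orange green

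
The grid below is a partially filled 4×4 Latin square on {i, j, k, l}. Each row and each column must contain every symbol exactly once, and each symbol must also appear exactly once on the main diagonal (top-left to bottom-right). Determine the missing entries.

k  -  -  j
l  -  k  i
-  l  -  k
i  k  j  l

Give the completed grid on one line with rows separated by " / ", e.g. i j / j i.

Cell (r1,c2): row 1 has {j,k}; column 2 has {k,l} → i.
Cell (r1,c3): row 1 has {i,j,k}; column 3 has {j,k} → l.
Cell (r2,c2): row 2 has {i,k,l}; column 2 has {i,k,l}; the diagonal has {k,l} → j.
Cell (r3,c1): row 3 has {k,l}; column 1 has {i,k,l} → j.
Cell (r3,c3): row 3 has {j,k,l}; column 3 has {j,k,l}; the diagonal has {j,k,l} → i.

k i l j / l j k i / j l i k / i k j l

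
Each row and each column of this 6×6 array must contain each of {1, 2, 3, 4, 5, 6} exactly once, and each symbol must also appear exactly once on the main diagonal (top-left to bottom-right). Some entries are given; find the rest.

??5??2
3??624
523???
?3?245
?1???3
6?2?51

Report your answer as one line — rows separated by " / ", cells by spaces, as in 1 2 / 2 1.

4 6 5 1 3 2 / 3 5 1 6 2 4 / 5 2 3 4 1 6 / 1 3 6 2 4 5 / 2 1 4 5 6 3 / 6 4 2 3 5 1

(r1,c1) = 4
(r1,c2) = 6
(r2,c2) = 5
(r2,c3) = 1
(r3,c6) = 6
(r4,c1) = 1
(r4,c3) = 6
(r5,c1) = 2
(r5,c3) = 4
(r5,c4) = 5
(r5,c5) = 6
(r6,c2) = 4
(r6,c4) = 3
(r1,c4) = 1
(r1,c5) = 3
(r3,c4) = 4
(r3,c5) = 1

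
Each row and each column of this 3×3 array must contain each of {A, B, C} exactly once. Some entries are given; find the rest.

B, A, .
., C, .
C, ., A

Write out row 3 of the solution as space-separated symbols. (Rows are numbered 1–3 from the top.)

C B A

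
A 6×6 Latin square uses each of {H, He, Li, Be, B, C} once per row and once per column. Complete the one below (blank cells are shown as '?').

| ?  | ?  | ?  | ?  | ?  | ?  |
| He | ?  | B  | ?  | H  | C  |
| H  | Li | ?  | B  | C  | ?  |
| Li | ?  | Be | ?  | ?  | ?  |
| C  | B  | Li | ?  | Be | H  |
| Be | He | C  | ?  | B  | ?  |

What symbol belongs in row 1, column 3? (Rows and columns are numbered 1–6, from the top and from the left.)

H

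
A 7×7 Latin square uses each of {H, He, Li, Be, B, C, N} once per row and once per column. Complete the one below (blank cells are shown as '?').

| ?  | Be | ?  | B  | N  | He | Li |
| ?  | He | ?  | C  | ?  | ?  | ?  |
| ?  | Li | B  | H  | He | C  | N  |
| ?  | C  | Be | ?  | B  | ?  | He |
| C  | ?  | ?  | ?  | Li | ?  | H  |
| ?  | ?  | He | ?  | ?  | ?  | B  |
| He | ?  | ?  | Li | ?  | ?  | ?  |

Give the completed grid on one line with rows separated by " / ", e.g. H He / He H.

H Be C B N He Li / B He Li C H N Be / Be Li B H He C N / Li C Be N B H He / C B N He Li Be H / N H He Be C Li B / He N H Li Be B C

Cell (r1,c1): row 1 has {He,Li,Be,B,N}; column 1 has {He,C} → H.
Cell (r1,c3): row 1 has {H,He,Li,Be,B,N}; column 3 has {He,Be,B} → C.
Cell (r2,c7): row 2 has {He,C}; column 7 has {H,He,Li,B,N} → Be.
Cell (r3,c1): row 3 has {H,He,Li,B,C,N}; column 1 has {H,He,C} → Be.
Cell (r4,c4): row 4 has {He,Be,B,C}; column 4 has {H,Li,B,C} → N.
Cell (r5,c3): row 5 has {H,Li,C}; column 3 has {He,Be,B,C} → N.
Cell (r6,c4): row 6 has {He,B}; column 4 has {H,Li,B,C,N} → Be.
Cell (r7,c3): row 7 has {He,Li}; column 3 has {He,Be,B,C,N} → H.
Cell (r7,c7): row 7 has {H,He,Li}; column 7 has {H,He,Li,Be,B,N} → C.
Cell (r2,c3): row 2 has {He,Be,C}; column 3 has {H,He,Be,B,C,N} → Li.
Cell (r2,c5): row 2 has {He,Li,Be,C}; column 5 has {He,Li,B,N} → H.
Cell (r4,c1): row 4 has {He,Be,B,C,N}; column 1 has {H,He,Be,C} → Li.
Cell (r4,c6): row 4 has {He,Li,Be,B,C,N}; column 6 has {He,C} → H.
Cell (r5,c2): row 5 has {H,Li,C,N}; column 2 has {He,Li,Be,C} → B.
Cell (r5,c4): row 5 has {H,Li,B,C,N}; column 4 has {H,Li,Be,B,C,N} → He.
Cell (r5,c6): row 5 has {H,He,Li,B,C,N}; column 6 has {H,He,C} → Be.
Cell (r6,c1): row 6 has {He,Be,B}; column 1 has {H,He,Li,Be,C} → N.
Cell (r6,c2): row 6 has {He,Be,B,N}; column 2 has {He,Li,Be,B,C} → H.
Cell (r6,c5): row 6 has {H,He,Be,B,N}; column 5 has {H,He,Li,B,N} → C.
Cell (r6,c6): row 6 has {H,He,Be,B,C,N}; column 6 has {H,He,Be,C} → Li.
Cell (r7,c2): row 7 has {H,He,Li,C}; column 2 has {H,He,Li,Be,B,C} → N.
Cell (r7,c5): row 7 has {H,He,Li,C,N}; column 5 has {H,He,Li,B,C,N} → Be.
Cell (r7,c6): row 7 has {H,He,Li,Be,C,N}; column 6 has {H,He,Li,Be,C} → B.
Cell (r2,c1): row 2 has {H,He,Li,Be,C}; column 1 has {H,He,Li,Be,C,N} → B.
Cell (r2,c6): row 2 has {H,He,Li,Be,B,C}; column 6 has {H,He,Li,Be,B,C} → N.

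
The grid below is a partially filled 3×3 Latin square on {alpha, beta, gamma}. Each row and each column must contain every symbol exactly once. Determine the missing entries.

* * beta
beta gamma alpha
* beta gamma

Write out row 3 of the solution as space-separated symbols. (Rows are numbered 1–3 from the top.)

(r1,c2) = alpha
(r3,c1) = alpha

alpha beta gamma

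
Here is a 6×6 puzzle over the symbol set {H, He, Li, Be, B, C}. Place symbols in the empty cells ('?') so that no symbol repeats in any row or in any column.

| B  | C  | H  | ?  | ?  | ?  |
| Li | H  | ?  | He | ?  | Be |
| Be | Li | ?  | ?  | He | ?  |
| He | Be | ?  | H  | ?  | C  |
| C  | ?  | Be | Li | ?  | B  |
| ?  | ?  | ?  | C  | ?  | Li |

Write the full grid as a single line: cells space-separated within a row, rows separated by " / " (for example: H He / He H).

B C H Be Li He / Li H B He C Be / Be Li C B He H / He Be Li H B C / C He Be Li H B / H B He C Be Li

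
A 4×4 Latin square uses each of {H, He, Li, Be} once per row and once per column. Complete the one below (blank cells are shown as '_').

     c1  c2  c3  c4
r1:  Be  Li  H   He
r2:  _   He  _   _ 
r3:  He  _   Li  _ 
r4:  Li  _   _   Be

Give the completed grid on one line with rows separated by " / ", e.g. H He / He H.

(r2,c1) = H
(r2,c3) = Be
(r2,c4) = Li
(r3,c4) = H
(r4,c2) = H
(r4,c3) = He
(r3,c2) = Be

Be Li H He / H He Be Li / He Be Li H / Li H He Be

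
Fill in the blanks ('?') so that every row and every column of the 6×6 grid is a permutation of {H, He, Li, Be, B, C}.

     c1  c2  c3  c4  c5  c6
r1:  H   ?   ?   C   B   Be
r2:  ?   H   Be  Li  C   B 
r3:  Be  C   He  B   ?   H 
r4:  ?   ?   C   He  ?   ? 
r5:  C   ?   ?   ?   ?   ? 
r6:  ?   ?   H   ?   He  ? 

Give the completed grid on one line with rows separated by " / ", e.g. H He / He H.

H He Li C B Be / He H Be Li C B / Be C He B Li H / B Be C He H Li / C Li B H Be He / Li B H Be He C

(r1,c3) = Li
(r2,c1) = He
(r3,c5) = Li
(r4,c6) = Li
(r5,c3) = B
(r5,c6) = He
(r6,c4) = Be
(r6,c6) = C
(r1,c2) = He
(r4,c1) = B
(r4,c2) = Be
(r4,c5) = H
(r5,c2) = Li
(r5,c4) = H
(r5,c5) = Be
(r6,c1) = Li
(r6,c2) = B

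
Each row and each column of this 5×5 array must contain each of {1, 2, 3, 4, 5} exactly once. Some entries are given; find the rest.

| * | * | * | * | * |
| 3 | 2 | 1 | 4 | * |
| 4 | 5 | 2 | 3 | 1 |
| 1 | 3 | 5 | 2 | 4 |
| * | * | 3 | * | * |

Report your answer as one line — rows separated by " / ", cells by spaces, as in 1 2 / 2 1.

2 1 4 5 3 / 3 2 1 4 5 / 4 5 2 3 1 / 1 3 5 2 4 / 5 4 3 1 2

(r1,c3) = 4
(r2,c5) = 5
(r5,c5) = 2
(r1,c2) = 1
(r1,c4) = 5
(r1,c5) = 3
(r5,c1) = 5
(r5,c2) = 4
(r5,c4) = 1
(r1,c1) = 2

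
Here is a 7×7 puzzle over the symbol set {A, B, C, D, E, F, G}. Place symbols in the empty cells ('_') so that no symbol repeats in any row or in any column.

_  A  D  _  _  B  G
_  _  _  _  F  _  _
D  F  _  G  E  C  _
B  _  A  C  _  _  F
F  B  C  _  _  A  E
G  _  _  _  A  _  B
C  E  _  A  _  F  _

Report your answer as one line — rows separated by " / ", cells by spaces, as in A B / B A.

E A D F C B G / A D E B F G C / D F B G E C A / B G A C D E F / F B C D G A E / G C F E A D B / C E G A B F D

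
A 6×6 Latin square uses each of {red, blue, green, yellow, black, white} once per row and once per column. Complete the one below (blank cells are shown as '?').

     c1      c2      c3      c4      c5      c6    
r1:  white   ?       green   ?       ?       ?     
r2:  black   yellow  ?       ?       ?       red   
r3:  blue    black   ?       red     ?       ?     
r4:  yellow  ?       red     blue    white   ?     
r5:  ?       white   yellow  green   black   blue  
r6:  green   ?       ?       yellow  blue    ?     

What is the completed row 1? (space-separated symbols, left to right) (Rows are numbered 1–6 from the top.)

white blue green black red yellow

(r1,c4) = black
(r1,c6) = yellow
(r2,c4) = white
(r2,c5) = green
(r3,c3) = white
(r3,c5) = yellow
(r3,c6) = green
(r4,c2) = green
(r4,c6) = black
(r5,c1) = red
(r6,c2) = red
(r6,c3) = black
(r6,c6) = white
(r1,c2) = blue
(r1,c5) = red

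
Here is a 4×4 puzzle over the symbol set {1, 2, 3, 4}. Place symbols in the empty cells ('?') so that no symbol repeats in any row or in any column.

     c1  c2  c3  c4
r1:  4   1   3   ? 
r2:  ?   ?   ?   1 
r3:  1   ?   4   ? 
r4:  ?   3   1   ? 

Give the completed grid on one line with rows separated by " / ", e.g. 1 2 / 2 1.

(r1,c4) = 2
(r2,c3) = 2
(r3,c2) = 2
(r3,c4) = 3
(r4,c1) = 2
(r4,c4) = 4
(r2,c1) = 3
(r2,c2) = 4

4 1 3 2 / 3 4 2 1 / 1 2 4 3 / 2 3 1 4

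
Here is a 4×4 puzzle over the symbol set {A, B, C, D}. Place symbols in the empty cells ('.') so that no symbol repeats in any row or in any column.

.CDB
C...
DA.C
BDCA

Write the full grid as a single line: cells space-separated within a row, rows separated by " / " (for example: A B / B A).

A C D B / C B A D / D A B C / B D C A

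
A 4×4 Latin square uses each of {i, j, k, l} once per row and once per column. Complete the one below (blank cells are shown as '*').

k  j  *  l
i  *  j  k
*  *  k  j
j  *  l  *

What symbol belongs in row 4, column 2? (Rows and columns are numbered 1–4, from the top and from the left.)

k

(r1,c3) = i
(r2,c2) = l
(r3,c1) = l
(r3,c2) = i
(r4,c2) = k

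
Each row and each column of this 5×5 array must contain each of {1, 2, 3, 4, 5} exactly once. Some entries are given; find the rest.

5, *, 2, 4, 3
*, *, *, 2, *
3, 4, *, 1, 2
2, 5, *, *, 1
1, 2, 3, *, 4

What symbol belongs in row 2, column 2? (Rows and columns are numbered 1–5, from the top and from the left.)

3

row 1 has {2,3,4,5}; column 2 has {2,4,5} — only 1 is left for (r1,c2).
row 2 has {2}; column 1 has {1,2,3,5} — only 4 is left for (r2,c1).
row 2 has {2,4}; column 2 has {1,2,4,5} — only 3 is left for (r2,c2).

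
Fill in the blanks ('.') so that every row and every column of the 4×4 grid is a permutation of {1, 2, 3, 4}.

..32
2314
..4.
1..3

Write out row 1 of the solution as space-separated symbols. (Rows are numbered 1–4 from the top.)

Cell (r1,c1): row 1 has {2,3}; column 1 has {1,2} → 4.
Cell (r1,c2): row 1 has {2,3,4}; column 2 has {3} → 1.

4 1 3 2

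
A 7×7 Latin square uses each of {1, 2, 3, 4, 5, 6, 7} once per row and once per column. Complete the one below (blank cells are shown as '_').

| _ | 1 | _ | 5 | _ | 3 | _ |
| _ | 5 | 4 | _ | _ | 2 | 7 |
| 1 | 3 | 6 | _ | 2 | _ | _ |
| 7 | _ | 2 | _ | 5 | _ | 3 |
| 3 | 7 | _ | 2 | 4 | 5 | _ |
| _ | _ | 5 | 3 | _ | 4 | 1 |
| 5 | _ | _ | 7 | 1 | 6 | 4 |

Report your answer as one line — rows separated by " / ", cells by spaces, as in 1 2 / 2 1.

(r1,c3): row 1 has {1,3,5}; column 3 has {2,4,5,6}, so it must be 7.
(r1,c5): row 1 has {1,3,5,7}; column 5 has {1,2,4,5}, so it must be 6.
(r1,c7): row 1 has {1,3,5,6,7}; column 7 has {1,3,4,7}, so it must be 2.
(r2,c1): row 2 has {2,4,5,7}; column 1 has {1,3,5,7}, so it must be 6.
(r2,c4): row 2 has {2,4,5,6,7}; column 4 has {2,3,5,7}, so it must be 1.
(r2,c5): row 2 has {1,2,4,5,6,7}; column 5 has {1,2,4,5,6}, so it must be 3.
(r3,c4): row 3 has {1,2,3,6}; column 4 has {1,2,3,5,7}, so it must be 4.
(r3,c6): row 3 has {1,2,3,4,6}; column 6 has {2,3,4,5,6}, so it must be 7.
(r3,c7): row 3 has {1,2,3,4,6,7}; column 7 has {1,2,3,4,7}, so it must be 5.
(r4,c4): row 4 has {2,3,5,7}; column 4 has {1,2,3,4,5,7}, so it must be 6.
(r4,c6): row 4 has {2,3,5,6,7}; column 6 has {2,3,4,5,6,7}, so it must be 1.
(r5,c3): row 5 has {2,3,4,5,7}; column 3 has {2,4,5,6,7}, so it must be 1.
(r5,c7): row 5 has {1,2,3,4,5,7}; column 7 has {1,2,3,4,5,7}, so it must be 6.
(r6,c1): row 6 has {1,3,4,5}; column 1 has {1,3,5,6,7}, so it must be 2.
(r6,c2): row 6 has {1,2,3,4,5}; column 2 has {1,3,5,7}, so it must be 6.
(r6,c5): row 6 has {1,2,3,4,5,6}; column 5 has {1,2,3,4,5,6}, so it must be 7.
(r7,c2): row 7 has {1,4,5,6,7}; column 2 has {1,3,5,6,7}, so it must be 2.
(r7,c3): row 7 has {1,2,4,5,6,7}; column 3 has {1,2,4,5,6,7}, so it must be 3.
(r1,c1): row 1 has {1,2,3,5,6,7}; column 1 has {1,2,3,5,6,7}, so it must be 4.
(r4,c2): row 4 has {1,2,3,5,6,7}; column 2 has {1,2,3,5,6,7}, so it must be 4.

4 1 7 5 6 3 2 / 6 5 4 1 3 2 7 / 1 3 6 4 2 7 5 / 7 4 2 6 5 1 3 / 3 7 1 2 4 5 6 / 2 6 5 3 7 4 1 / 5 2 3 7 1 6 4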